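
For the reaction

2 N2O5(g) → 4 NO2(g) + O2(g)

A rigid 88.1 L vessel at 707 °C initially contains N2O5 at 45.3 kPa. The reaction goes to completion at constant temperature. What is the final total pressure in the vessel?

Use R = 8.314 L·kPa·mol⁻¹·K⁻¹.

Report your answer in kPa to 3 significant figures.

At constant T and V, P ∝ n(gas): 2 mol gas → 5 mol gas.
P_final = (5/2) × 45.3 = 113.2 kPa

113 kPa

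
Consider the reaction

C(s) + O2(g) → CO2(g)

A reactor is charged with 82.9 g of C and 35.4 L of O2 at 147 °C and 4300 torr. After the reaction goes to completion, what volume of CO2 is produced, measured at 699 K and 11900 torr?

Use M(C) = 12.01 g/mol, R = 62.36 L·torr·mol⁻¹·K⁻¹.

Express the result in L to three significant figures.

21.3 L

n(C) = 82.9 / 12.01 = 6.903 mol
n(O2) = PV/RT = (4300 × 35.4) / (62.36 × 420.15) = 5.810 mol
For 6.903 mol C, stoichiometry requires (1/1) × 6.903 = 6.903 mol O2; 5.810 mol is available, so O2 is limiting.
n(CO2) = (1/1) × 5.810 = 5.810 mol
V(CO2) = nRT/P = 5.810 × 62.36 × 699 / 11900 = 21.28 L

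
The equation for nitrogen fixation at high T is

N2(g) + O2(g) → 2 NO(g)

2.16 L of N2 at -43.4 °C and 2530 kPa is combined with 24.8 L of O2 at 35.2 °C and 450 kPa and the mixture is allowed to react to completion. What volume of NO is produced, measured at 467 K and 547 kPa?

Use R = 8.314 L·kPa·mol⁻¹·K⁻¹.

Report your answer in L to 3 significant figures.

n(N2) = PV/RT = (2530 × 2.16) / (8.314 × 229.75) = 2.861 mol
n(O2) = PV/RT = (450 × 24.8) / (8.314 × 308.35) = 4.353 mol
For 2.861 mol N2, stoichiometry requires (1/1) × 2.861 = 2.861 mol O2; 4.353 mol is available, so N2 is limiting.
n(NO) = (2/1) × 2.861 = 5.722 mol
V(NO) = nRT/P = 5.722 × 8.314 × 467 / 547 = 40.62 L

40.6 L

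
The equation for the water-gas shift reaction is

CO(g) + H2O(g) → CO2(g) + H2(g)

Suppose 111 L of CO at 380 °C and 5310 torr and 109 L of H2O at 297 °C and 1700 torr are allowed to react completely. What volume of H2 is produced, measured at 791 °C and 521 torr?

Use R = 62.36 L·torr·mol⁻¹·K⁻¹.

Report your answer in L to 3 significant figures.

664 L

n(CO) = PV/RT = (5310 × 111) / (62.36 × 653.15) = 14.47 mol
n(H2O) = PV/RT = (1700 × 109) / (62.36 × 570.15) = 5.212 mol
For 14.47 mol CO, stoichiometry requires (1/1) × 14.47 = 14.47 mol H2O; 5.212 mol is available, so H2O is limiting.
n(H2) = (1/1) × 5.212 = 5.212 mol
V(H2) = nRT/P = 5.212 × 62.36 × 1064.15 / 521 = 663.9 L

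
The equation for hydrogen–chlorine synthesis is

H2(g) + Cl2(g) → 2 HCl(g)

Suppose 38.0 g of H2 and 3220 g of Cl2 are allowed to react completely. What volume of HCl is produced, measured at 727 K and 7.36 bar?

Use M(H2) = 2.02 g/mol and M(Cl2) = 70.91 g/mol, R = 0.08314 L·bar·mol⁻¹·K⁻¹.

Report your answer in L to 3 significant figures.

309 L

n(H2) = 38.0 / 2.02 = 18.81 mol
n(Cl2) = 3220 / 70.91 = 45.41 mol
For 18.81 mol H2, stoichiometry requires (1/1) × 18.81 = 18.81 mol Cl2; 45.41 mol is available, so H2 is limiting.
n(HCl) = (2/1) × 18.81 = 37.62 mol
V(HCl) = nRT/P = 37.62 × 0.08314 × 727 / 7.36 = 308.9 L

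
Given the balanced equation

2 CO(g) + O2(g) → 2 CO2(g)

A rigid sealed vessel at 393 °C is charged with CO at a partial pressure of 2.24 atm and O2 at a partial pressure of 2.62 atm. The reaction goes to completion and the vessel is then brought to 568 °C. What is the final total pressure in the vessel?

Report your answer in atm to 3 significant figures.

4.72 atm

With V and T fixed, P_i ∝ n_i, so the mole ratios apply directly to partial pressures at 393 °C.
P(O2) required for 2.24 atm of CO = (1/2) × 2.24 = 1.120 atm; available 2.62 atm, so CO is limiting.
P(O2) remaining = 2.62 − (1/2) × 2.24 = 1.500 atm
P(gaseous products) = (2)/2 × 2.24 = 2.240 atm
P_total at 393 °C = 1.500 + 2.240 = 3.740 atm
Scaling to 568 °C: P = 3.740 × 841.15/666.15 = 4.723 atm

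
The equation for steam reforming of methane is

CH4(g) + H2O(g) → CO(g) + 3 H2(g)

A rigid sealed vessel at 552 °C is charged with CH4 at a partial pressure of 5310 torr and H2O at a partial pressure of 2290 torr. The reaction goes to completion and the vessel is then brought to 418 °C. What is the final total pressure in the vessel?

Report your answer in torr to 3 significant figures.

Because the vessel is rigid and T is held at 552 °C, work the stoichiometry in partial pressures (P_i = n_iRT/V).
P(H2O) required for 5310 torr of CH4 = (1/1) × 5310 = 5310 torr; available 2290 torr, so H2O is limiting.
P(CH4) remaining = 5310 − (1/1) × 2290 = 3020 torr
P(gaseous products) = (1+3)/1 × 2290 = 9160 torr
P_total at 552 °C = 3020 + 9160 = 12180 torr
Scaling to 418 °C: P = 12180 × 691.15/825.15 = 10200 torr

10200 torr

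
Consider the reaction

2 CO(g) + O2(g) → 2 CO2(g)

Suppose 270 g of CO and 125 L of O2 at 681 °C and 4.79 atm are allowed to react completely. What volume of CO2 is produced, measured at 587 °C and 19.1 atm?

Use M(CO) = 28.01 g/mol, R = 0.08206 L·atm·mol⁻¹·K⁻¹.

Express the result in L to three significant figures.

35.6 L

n(CO) = 270 / 28.01 = 9.639 mol
n(O2) = PV/RT = (4.79 × 125) / (0.08206 × 954.15) = 7.647 mol
For 9.639 mol CO, stoichiometry requires (1/2) × 9.639 = 4.819 mol O2; 7.647 mol is available, so CO is limiting.
n(CO2) = (2/2) × 9.639 = 9.639 mol
V(CO2) = nRT/P = 9.639 × 0.08206 × 860.15 / 19.1 = 35.62 L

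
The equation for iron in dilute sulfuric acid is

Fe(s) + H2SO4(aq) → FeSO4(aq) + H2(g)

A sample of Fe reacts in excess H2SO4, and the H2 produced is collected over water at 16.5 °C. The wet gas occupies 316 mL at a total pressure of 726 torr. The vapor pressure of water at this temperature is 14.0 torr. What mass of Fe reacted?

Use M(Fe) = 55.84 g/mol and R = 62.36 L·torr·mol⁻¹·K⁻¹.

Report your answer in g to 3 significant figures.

P(H2) = 726 − 14.0 = 712.0 torr
n(H2) = PV/RT = (712.0 × 0.3160) / (62.36 × 289.65) = 0.01246 mol
n(Fe) = (1/1) × 0.01246 = 0.01246 mol
m(Fe) = 0.01246 × 55.84 = 0.6958 g

0.696 g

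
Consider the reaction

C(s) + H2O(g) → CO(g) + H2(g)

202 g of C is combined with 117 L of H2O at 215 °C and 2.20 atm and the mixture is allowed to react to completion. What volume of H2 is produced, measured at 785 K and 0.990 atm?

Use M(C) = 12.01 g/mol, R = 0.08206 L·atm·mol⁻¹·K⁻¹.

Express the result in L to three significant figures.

n(C) = 202 / 12.01 = 16.82 mol
n(H2O) = PV/RT = (2.20 × 117) / (0.08206 × 488.15) = 6.426 mol
For 16.82 mol C, stoichiometry requires (1/1) × 16.82 = 16.82 mol H2O; 6.426 mol is available, so H2O is limiting.
n(H2) = (1/1) × 6.426 = 6.426 mol
V(H2) = nRT/P = 6.426 × 0.08206 × 785 / 0.990 = 418.1 L

418 L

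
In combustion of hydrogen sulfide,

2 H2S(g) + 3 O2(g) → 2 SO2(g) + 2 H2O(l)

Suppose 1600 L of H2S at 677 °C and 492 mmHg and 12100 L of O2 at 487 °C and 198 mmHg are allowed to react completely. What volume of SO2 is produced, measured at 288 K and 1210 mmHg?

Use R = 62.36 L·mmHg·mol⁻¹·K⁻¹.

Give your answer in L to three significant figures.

197 L

n(H2S) = PV/RT = (492 × 1600) / (62.36 × 950.15) = 13.29 mol
n(O2) = PV/RT = (198 × 12100) / (62.36 × 760.15) = 50.54 mol
For 13.29 mol H2S, stoichiometry requires (3/2) × 13.29 = 19.93 mol O2; 50.54 mol is available, so H2S is limiting.
n(SO2) = (2/2) × 13.29 = 13.29 mol
V(SO2) = nRT/P = 13.29 × 62.36 × 288 / 1210 = 197.3 L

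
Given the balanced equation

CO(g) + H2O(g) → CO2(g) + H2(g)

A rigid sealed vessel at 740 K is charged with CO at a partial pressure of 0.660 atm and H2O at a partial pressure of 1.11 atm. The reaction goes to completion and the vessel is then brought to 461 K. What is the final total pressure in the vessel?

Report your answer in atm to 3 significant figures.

At constant V, partial pressures at 740 K are proportional to moles, so apply stoichiometry directly to pressures.
P(H2O) required for 0.660 atm of CO = (1/1) × 0.660 = 0.6600 atm; available 1.11 atm, so CO is limiting.
P(H2O) remaining = 1.11 − (1/1) × 0.660 = 0.4500 atm
P(gaseous products) = (1+1)/1 × 0.660 = 1.320 atm
P_total at 740 K = 0.4500 + 1.320 = 1.770 atm
Scaling to 461 K: P = 1.770 × 461/740 = 1.103 atm

1.10 atm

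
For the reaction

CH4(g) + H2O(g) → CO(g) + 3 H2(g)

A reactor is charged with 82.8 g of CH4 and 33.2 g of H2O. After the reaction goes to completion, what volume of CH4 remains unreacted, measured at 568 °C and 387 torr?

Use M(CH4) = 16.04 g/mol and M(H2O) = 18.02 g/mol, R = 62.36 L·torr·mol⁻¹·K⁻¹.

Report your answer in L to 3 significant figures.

n(CH4) = 82.8 / 16.04 = 5.162 mol
n(H2O) = 33.2 / 18.02 = 1.842 mol
For 5.162 mol CH4, stoichiometry requires (1/1) × 5.162 = 5.162 mol H2O; 1.842 mol is available, so H2O is limiting.
n(CH4) consumed = (1/1) × 1.842 = 1.842 mol; remaining = 5.162 − 1.842 = 3.320 mol
V(CH4) = nRT/P = 3.320 × 62.36 × 841.15 / 387 = 450.0 L

450 L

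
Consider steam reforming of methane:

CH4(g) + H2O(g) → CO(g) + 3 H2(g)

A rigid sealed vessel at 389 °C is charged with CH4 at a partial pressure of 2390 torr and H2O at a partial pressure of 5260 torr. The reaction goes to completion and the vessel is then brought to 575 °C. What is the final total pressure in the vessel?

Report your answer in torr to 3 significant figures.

15900 torr

Because the vessel is rigid and T is held at 389 °C, work the stoichiometry in partial pressures (P_i = n_iRT/V).
P(H2O) required for 2390 torr of CH4 = (1/1) × 2390 = 2390 torr; available 5260 torr, so CH4 is limiting.
P(H2O) remaining = 5260 − (1/1) × 2390 = 2870 torr
P(gaseous products) = (1+3)/1 × 2390 = 9560 torr
P_total at 389 °C = 2870 + 9560 = 12430 torr
Scaling to 575 °C: P = 12430 × 848.15/662.15 = 15920 torr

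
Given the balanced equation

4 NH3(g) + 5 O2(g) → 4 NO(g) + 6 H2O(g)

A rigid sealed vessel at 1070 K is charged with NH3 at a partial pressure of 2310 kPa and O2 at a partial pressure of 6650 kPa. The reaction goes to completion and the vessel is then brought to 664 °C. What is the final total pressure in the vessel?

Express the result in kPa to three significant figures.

8350 kPa

At constant V, partial pressures at 1070 K are proportional to moles, so apply stoichiometry directly to pressures.
P(O2) required for 2310 kPa of NH3 = (5/4) × 2310 = 2888 kPa; available 6650 kPa, so NH3 is limiting.
P(O2) remaining = 6650 − (5/4) × 2310 = 3762 kPa
P(gaseous products) = (4+6)/4 × 2310 = 5775 kPa
P_total at 1070 K = 3762 + 5775 = 9537 kPa
Scaling to 664 °C: P = 9537 × 937.15/1070 = 8353 kPa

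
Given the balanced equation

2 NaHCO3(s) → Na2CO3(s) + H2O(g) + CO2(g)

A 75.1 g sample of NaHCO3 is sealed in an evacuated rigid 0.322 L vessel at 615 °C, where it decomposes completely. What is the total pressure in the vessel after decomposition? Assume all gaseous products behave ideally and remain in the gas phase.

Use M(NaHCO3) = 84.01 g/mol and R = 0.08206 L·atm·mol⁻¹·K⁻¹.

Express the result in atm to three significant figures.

n(NaHCO3) = 75.1 / 84.01 = 0.8939 mol
n(gas produced) = (2/2) × 0.8939 = 0.8939 mol
P = nRT/V = 0.8939 × 0.08206 × 888.15 / 0.322 = 202.3 atm

202 atm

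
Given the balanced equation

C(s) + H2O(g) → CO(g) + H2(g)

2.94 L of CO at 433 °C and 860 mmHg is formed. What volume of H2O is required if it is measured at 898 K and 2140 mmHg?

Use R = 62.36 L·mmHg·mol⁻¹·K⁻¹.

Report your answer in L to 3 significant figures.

1.50 L

n(CO) = PV/RT = (860 × 2.94) / (62.36 × 706.15) = 0.05742 mol
n(H2O) = (1/1) × 0.05742 = 0.05742 mol
V = nRT/P = 0.05742 × 62.36 × 898 / 2140 = 1.503 L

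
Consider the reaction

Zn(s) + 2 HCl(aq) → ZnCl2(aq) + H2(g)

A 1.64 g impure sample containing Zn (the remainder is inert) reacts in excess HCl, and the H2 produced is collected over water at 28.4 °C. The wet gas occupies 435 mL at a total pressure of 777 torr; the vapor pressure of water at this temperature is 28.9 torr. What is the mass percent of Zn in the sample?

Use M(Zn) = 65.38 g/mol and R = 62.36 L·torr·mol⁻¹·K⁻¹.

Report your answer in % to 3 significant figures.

P(H2) = 777 − 28.9 = 748.1 torr
n(H2) = PV/RT = (748.1 × 0.4350) / (62.36 × 301.55) = 0.01731 mol
n(Zn) = (1/1) × 0.01731 = 0.01731 mol
m(Zn) = 0.01731 × 65.38 = 1.132 g
%Zn = 1.132 / 1.64 × 100 = 69.02%

69.0 %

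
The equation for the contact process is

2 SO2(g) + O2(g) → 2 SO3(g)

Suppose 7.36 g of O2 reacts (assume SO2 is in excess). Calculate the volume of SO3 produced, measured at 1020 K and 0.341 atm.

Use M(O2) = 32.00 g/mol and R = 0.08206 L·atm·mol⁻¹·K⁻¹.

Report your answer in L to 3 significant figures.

113 L

n(O2) = 7.360 / 32.00 = 0.2300 mol
n(SO3) = (2/1) × 0.2300 = 0.4600 mol
V = nRT/P = 0.4600 × 0.08206 × 1020 / 0.341 = 112.9 L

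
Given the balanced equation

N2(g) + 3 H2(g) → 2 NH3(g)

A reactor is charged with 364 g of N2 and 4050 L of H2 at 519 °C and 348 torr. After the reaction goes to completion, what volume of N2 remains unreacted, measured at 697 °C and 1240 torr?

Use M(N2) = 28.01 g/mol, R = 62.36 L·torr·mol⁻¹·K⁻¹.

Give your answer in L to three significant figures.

n(N2) = 364 / 28.01 = 13.00 mol
n(H2) = PV/RT = (348 × 4050) / (62.36 × 792.15) = 28.53 mol
For 13.00 mol N2, stoichiometry requires (3/1) × 13.00 = 39.00 mol H2; 28.53 mol is available, so H2 is limiting.
n(N2) consumed = (1/3) × 28.53 = 9.510 mol; remaining = 13.00 − 9.510 = 3.490 mol
V(N2) = nRT/P = 3.490 × 62.36 × 970.15 / 1240 = 170.3 L

170 L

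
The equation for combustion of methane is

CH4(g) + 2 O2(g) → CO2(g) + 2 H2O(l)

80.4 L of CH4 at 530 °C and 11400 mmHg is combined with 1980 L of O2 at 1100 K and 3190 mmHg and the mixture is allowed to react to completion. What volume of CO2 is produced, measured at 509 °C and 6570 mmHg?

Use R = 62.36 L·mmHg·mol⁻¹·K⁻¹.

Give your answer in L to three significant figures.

n(CH4) = PV/RT = (11400 × 80.4) / (62.36 × 803.15) = 18.30 mol
n(O2) = PV/RT = (3190 × 1980) / (62.36 × 1100) = 92.08 mol
For 18.30 mol CH4, stoichiometry requires (2/1) × 18.30 = 36.60 mol O2; 92.08 mol is available, so CH4 is limiting.
n(CO2) = (1/1) × 18.30 = 18.30 mol
V(CO2) = nRT/P = 18.30 × 62.36 × 782.15 / 6570 = 135.9 L

136 L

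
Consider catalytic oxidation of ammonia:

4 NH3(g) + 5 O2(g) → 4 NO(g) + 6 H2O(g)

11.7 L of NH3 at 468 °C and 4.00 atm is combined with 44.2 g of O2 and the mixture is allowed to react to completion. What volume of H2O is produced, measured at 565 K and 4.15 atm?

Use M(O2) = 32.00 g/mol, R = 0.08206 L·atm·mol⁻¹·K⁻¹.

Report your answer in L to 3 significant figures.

12.9 L

n(NH3) = PV/RT = (4.00 × 11.7) / (0.08206 × 741.15) = 0.7695 mol
n(O2) = 44.2 / 32.00 = 1.381 mol
For 0.7695 mol NH3, stoichiometry requires (5/4) × 0.7695 = 0.9619 mol O2; 1.381 mol is available, so NH3 is limiting.
n(H2O) = (6/4) × 0.7695 = 1.154 mol
V(H2O) = nRT/P = 1.154 × 0.08206 × 565 / 4.15 = 12.89 L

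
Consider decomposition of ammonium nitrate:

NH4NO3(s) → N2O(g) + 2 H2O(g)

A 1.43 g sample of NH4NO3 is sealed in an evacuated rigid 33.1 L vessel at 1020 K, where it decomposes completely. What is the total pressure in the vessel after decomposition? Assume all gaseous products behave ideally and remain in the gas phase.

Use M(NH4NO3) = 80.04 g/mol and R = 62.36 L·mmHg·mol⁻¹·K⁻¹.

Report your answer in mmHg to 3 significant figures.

103 mmHg

n(NH4NO3) = 1.43 / 80.04 = 0.01787 mol
n(gas produced) = (3/1) × 0.01787 = 0.05361 mol
P = nRT/V = 0.05361 × 62.36 × 1020 / 33.1 = 103.0 mmHg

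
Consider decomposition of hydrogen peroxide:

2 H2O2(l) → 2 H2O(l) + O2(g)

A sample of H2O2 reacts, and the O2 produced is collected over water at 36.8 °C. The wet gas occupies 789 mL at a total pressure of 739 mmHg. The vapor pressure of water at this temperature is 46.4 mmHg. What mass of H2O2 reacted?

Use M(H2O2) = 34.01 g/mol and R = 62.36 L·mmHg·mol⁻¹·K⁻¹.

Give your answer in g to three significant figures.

1.92 g

P(O2) = 739 − 46.4 = 692.6 mmHg
n(O2) = PV/RT = (692.6 × 0.7890) / (62.36 × 309.95) = 0.02827 mol
n(H2O2) = (2/1) × 0.02827 = 0.05654 mol
m(H2O2) = 0.05654 × 34.01 = 1.923 g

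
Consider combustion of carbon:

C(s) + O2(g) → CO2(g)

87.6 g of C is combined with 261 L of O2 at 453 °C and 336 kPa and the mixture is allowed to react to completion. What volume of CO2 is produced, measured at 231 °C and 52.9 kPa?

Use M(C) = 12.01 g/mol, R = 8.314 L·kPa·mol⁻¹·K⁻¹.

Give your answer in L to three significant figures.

578 L

n(C) = 87.6 / 12.01 = 7.294 mol
n(O2) = PV/RT = (336 × 261) / (8.314 × 726.15) = 14.53 mol
For 7.294 mol C, stoichiometry requires (1/1) × 7.294 = 7.294 mol O2; 14.53 mol is available, so C is limiting.
n(CO2) = (1/1) × 7.294 = 7.294 mol
V(CO2) = nRT/P = 7.294 × 8.314 × 504.15 / 52.9 = 577.9 L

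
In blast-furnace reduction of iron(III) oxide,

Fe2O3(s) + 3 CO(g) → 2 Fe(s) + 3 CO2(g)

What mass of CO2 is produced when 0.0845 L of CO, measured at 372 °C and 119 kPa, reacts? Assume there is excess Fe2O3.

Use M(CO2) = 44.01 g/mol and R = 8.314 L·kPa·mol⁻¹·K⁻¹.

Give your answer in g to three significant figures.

0.0825 g

n(CO) = PV/RT = (119 × 0.0845) / (8.314 × 645.15) = 0.001875 mol
n(CO2) = (3/3) × 0.001875 = 0.001875 mol
m(CO2) = 0.001875 × 44.01 = 0.08252 g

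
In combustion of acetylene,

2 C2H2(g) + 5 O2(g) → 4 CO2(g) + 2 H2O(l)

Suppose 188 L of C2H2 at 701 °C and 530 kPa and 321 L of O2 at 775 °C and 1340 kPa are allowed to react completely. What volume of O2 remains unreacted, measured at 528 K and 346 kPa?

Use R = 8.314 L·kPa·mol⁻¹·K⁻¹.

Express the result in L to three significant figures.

236 L

n(C2H2) = PV/RT = (530 × 188) / (8.314 × 974.15) = 12.30 mol
n(O2) = PV/RT = (1340 × 321) / (8.314 × 1048.15) = 49.36 mol
For 12.30 mol C2H2, stoichiometry requires (5/2) × 12.30 = 30.75 mol O2; 49.36 mol is available, so C2H2 is limiting.
n(O2) consumed = (5/2) × 12.30 = 30.75 mol; remaining = 49.36 − 30.75 = 18.61 mol
V(O2) = nRT/P = 18.61 × 8.314 × 528 / 346 = 236.1 L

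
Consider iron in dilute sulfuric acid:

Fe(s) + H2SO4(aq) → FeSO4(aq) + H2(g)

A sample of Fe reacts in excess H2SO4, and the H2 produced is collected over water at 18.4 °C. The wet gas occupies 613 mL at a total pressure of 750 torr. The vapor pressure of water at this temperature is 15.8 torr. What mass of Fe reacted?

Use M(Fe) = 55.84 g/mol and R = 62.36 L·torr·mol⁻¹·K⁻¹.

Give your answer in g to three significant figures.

P(H2) = 750 − 15.8 = 734.2 torr
n(H2) = PV/RT = (734.2 × 0.6130) / (62.36 × 291.55) = 0.02475 mol
n(Fe) = (1/1) × 0.02475 = 0.02475 mol
m(Fe) = 0.02475 × 55.84 = 1.382 g

1.38 g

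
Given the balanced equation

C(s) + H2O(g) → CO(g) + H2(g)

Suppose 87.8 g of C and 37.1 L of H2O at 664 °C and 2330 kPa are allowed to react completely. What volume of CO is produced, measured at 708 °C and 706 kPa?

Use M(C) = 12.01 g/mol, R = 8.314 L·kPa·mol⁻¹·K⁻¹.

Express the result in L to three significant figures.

84.5 L

n(C) = 87.8 / 12.01 = 7.311 mol
n(H2O) = PV/RT = (2330 × 37.1) / (8.314 × 937.15) = 11.09 mol
For 7.311 mol C, stoichiometry requires (1/1) × 7.311 = 7.311 mol H2O; 11.09 mol is available, so C is limiting.
n(CO) = (1/1) × 7.311 = 7.311 mol
V(CO) = nRT/P = 7.311 × 8.314 × 981.15 / 706 = 84.47 L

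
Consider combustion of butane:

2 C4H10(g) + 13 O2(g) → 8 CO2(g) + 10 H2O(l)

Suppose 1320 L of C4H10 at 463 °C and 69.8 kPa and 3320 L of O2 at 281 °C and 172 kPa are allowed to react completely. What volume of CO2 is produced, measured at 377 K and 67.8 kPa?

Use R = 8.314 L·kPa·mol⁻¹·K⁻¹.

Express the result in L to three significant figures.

n(C4H10) = PV/RT = (69.8 × 1320) / (8.314 × 736.15) = 15.05 mol
n(O2) = PV/RT = (172 × 3320) / (8.314 × 554.15) = 123.9 mol
For 15.05 mol C4H10, stoichiometry requires (13/2) × 15.05 = 97.83 mol O2; 123.9 mol is available, so C4H10 is limiting.
n(CO2) = (8/2) × 15.05 = 60.20 mol
V(CO2) = nRT/P = 60.20 × 8.314 × 377 / 67.8 = 2783 L

2780 L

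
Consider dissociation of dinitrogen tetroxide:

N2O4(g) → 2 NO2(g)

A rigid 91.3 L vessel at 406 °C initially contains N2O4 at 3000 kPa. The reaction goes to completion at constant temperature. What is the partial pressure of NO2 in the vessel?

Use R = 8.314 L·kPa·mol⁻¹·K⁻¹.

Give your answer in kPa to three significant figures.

6000 kPa

n(N2O4)₀ = PV/RT = (3000 × 91.3) / (8.314 × 679.15) = 48.51 mol
n(NO2) = (2/1) × 48.51 = 97.02 mol
P(NO2) = nRT/V = 97.02 × 8.314 × 679.15 / 91.3 = 6000 kPa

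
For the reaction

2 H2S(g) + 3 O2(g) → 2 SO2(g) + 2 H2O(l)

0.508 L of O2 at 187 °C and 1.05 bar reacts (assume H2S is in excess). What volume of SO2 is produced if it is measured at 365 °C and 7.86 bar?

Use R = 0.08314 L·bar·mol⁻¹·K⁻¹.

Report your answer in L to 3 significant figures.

0.0627 L

n(O2) = PV/RT = (1.05 × 0.508) / (0.08314 × 460.15) = 0.01394 mol
n(SO2) = (2/3) × 0.01394 = 0.009293 mol
V = nRT/P = 0.009293 × 0.08314 × 638.15 / 7.86 = 0.06273 L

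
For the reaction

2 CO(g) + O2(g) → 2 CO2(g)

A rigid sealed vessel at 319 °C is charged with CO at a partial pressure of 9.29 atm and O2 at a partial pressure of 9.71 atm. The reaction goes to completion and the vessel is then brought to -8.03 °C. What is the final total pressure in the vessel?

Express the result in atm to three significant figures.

Because the vessel is rigid and T is held at 319 °C, work the stoichiometry in partial pressures (P_i = n_iRT/V).
P(O2) required for 9.29 atm of CO = (1/2) × 9.29 = 4.645 atm; available 9.71 atm, so CO is limiting.
P(O2) remaining = 9.71 − (1/2) × 9.29 = 5.065 atm
P(gaseous products) = (2)/2 × 9.29 = 9.290 atm
P_total at 319 °C = 5.065 + 9.290 = 14.36 atm
Scaling to -8.03 °C: P = 14.36 × 265.12/592.15 = 6.429 atm

6.43 atm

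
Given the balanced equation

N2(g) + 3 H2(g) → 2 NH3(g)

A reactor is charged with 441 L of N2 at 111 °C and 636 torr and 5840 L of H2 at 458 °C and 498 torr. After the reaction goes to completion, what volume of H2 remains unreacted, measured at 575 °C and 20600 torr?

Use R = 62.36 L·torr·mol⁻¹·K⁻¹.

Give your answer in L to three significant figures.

73.6 L

n(N2) = PV/RT = (636 × 441) / (62.36 × 384.15) = 11.71 mol
n(H2) = PV/RT = (498 × 5840) / (62.36 × 731.15) = 63.79 mol
For 11.71 mol N2, stoichiometry requires (3/1) × 11.71 = 35.13 mol H2; 63.79 mol is available, so N2 is limiting.
n(H2) consumed = (3/1) × 11.71 = 35.13 mol; remaining = 63.79 − 35.13 = 28.66 mol
V(H2) = nRT/P = 28.66 × 62.36 × 848.15 / 20600 = 73.58 L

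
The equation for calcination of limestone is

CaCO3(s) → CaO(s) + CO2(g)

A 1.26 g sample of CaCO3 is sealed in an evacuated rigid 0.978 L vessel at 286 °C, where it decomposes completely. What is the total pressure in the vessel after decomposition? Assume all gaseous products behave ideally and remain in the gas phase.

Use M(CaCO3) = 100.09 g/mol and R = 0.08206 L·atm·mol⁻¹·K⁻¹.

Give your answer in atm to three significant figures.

n(CaCO3) = 1.26 / 100.09 = 0.01259 mol
n(gas produced) = (1/1) × 0.01259 = 0.01259 mol
P = nRT/V = 0.01259 × 0.08206 × 559.15 / 0.978 = 0.5907 atm

0.591 atm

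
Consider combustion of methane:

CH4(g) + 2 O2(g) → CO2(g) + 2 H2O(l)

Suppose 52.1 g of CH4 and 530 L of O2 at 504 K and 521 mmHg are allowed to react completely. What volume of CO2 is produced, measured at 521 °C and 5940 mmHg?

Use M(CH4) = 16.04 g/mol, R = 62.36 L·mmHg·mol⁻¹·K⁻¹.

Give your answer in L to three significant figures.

27.1 L

n(CH4) = 52.1 / 16.04 = 3.248 mol
n(O2) = PV/RT = (521 × 530) / (62.36 × 504) = 8.786 mol
For 3.248 mol CH4, stoichiometry requires (2/1) × 3.248 = 6.496 mol O2; 8.786 mol is available, so CH4 is limiting.
n(CO2) = (1/1) × 3.248 = 3.248 mol
V(CO2) = nRT/P = 3.248 × 62.36 × 794.15 / 5940 = 27.08 L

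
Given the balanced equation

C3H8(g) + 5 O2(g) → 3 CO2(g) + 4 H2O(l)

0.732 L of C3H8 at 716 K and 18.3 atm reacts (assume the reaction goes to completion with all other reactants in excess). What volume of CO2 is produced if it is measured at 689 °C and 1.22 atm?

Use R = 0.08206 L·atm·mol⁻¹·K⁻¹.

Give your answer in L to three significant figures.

44.3 L

n(C3H8) = PV/RT = (18.3 × 0.732) / (0.08206 × 716) = 0.2280 mol
n(CO2) = (3/1) × 0.2280 = 0.6840 mol
V = nRT/P = 0.6840 × 0.08206 × 962.15 / 1.22 = 44.27 L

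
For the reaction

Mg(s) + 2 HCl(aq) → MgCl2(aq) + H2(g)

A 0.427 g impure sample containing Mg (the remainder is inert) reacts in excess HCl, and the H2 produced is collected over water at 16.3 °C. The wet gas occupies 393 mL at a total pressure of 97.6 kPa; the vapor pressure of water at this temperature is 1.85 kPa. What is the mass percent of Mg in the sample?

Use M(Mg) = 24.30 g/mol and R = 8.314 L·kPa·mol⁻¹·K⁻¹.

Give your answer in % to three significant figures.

89.0 %

P(H2) = 97.6 − 1.85 = 95.75 kPa
n(H2) = PV/RT = (95.75 × 0.3930) / (8.314 × 289.45) = 0.01564 mol
n(Mg) = (1/1) × 0.01564 = 0.01564 mol
m(Mg) = 0.01564 × 24.30 = 0.3801 g
%Mg = 0.3801 / 0.427 × 100 = 89.02%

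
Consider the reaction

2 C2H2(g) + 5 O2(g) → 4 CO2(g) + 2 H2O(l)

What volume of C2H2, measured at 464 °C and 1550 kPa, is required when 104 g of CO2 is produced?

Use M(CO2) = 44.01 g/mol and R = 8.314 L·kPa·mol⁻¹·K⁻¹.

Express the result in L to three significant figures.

4.67 L

n(CO2) = 104.0 / 44.01 = 2.363 mol
n(C2H2) = (2/4) × 2.363 = 1.181 mol
V = nRT/P = 1.181 × 8.314 × 737.15 / 1550 = 4.670 L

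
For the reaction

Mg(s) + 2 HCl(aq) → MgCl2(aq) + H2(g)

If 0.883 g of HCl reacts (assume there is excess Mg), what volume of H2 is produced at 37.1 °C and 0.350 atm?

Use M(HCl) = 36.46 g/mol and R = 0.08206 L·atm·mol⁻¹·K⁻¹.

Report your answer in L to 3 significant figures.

0.881 L

n(HCl) = 0.8830 / 36.46 = 0.02422 mol
n(H2) = (1/2) × 0.02422 = 0.01211 mol
V = nRT/P = 0.01211 × 0.08206 × 310.25 / 0.350 = 0.8809 L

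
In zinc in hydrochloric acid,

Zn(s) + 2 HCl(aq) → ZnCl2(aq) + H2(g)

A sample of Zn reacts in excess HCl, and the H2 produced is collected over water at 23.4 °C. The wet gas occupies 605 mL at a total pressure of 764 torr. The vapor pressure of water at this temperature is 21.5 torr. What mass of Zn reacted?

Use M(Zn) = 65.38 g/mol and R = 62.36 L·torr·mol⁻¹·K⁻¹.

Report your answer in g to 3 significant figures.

1.59 g

P(H2) = 764 − 21.5 = 742.5 torr
n(H2) = PV/RT = (742.5 × 0.6050) / (62.36 × 296.55) = 0.02429 mol
n(Zn) = (1/1) × 0.02429 = 0.02429 mol
m(Zn) = 0.02429 × 65.38 = 1.588 g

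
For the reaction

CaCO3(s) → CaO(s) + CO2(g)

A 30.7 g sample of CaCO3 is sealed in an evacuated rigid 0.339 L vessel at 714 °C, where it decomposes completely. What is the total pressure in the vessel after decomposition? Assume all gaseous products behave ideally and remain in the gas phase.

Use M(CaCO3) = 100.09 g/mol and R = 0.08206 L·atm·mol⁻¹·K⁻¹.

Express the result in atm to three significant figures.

n(CaCO3) = 30.7 / 100.09 = 0.3067 mol
n(gas produced) = (1/1) × 0.3067 = 0.3067 mol
P = nRT/V = 0.3067 × 0.08206 × 987.15 / 0.339 = 73.29 atm

73.3 atm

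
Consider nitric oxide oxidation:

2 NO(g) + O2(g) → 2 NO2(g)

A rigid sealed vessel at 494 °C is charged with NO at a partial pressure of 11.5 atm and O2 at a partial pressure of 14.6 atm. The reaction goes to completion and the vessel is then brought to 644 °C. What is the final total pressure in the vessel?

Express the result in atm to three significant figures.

With V and T fixed, P_i ∝ n_i, so the mole ratios apply directly to partial pressures at 494 °C.
P(O2) required for 11.5 atm of NO = (1/2) × 11.5 = 5.750 atm; available 14.6 atm, so NO is limiting.
P(O2) remaining = 14.6 − (1/2) × 11.5 = 8.850 atm
P(gaseous products) = (2)/2 × 11.5 = 11.50 atm
P_total at 494 °C = 8.850 + 11.50 = 20.35 atm
Scaling to 644 °C: P = 20.35 × 917.15/767.15 = 24.33 atm

24.3 atm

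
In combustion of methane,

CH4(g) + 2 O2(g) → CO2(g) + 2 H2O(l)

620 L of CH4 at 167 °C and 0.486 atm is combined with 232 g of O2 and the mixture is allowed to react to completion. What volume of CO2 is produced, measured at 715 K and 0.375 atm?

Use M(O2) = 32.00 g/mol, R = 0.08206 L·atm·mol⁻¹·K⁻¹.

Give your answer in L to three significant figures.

n(CH4) = PV/RT = (0.486 × 620) / (0.08206 × 440.15) = 8.342 mol
n(O2) = 232 / 32.00 = 7.250 mol
For 8.342 mol CH4, stoichiometry requires (2/1) × 8.342 = 16.68 mol O2; 7.250 mol is available, so O2 is limiting.
n(CO2) = (1/2) × 7.250 = 3.625 mol
V(CO2) = nRT/P = 3.625 × 0.08206 × 715 / 0.375 = 567.2 L

567 L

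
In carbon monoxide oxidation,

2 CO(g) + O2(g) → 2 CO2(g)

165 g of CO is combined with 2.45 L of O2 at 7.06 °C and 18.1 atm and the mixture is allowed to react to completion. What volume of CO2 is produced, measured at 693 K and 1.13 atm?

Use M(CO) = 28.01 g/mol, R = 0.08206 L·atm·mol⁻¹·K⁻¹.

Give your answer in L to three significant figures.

194 L

n(CO) = 165 / 28.01 = 5.891 mol
n(O2) = PV/RT = (18.1 × 2.45) / (0.08206 × 280.21) = 1.929 mol
For 5.891 mol CO, stoichiometry requires (1/2) × 5.891 = 2.946 mol O2; 1.929 mol is available, so O2 is limiting.
n(CO2) = (2/1) × 1.929 = 3.858 mol
V(CO2) = nRT/P = 3.858 × 0.08206 × 693 / 1.13 = 194.2 L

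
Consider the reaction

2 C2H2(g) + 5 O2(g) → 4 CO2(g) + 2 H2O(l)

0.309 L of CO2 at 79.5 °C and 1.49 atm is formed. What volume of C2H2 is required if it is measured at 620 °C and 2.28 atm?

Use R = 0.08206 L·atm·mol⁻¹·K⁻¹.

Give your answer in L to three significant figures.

n(CO2) = PV/RT = (1.49 × 0.309) / (0.08206 × 352.65) = 0.01591 mol
n(C2H2) = (2/4) × 0.01591 = 0.007955 mol
V = nRT/P = 0.007955 × 0.08206 × 893.15 / 2.28 = 0.2557 L

0.256 L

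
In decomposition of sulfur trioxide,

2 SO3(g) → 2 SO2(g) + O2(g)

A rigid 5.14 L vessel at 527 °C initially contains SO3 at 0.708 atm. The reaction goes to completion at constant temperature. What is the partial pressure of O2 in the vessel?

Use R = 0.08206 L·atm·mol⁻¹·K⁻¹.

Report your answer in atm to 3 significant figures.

n(SO3)₀ = PV/RT = (0.708 × 5.14) / (0.08206 × 800.15) = 0.05542 mol
n(O2) = (1/2) × 0.05542 = 0.02771 mol
P(O2) = nRT/V = 0.02771 × 0.08206 × 800.15 / 5.14 = 0.3540 atm

0.354 atm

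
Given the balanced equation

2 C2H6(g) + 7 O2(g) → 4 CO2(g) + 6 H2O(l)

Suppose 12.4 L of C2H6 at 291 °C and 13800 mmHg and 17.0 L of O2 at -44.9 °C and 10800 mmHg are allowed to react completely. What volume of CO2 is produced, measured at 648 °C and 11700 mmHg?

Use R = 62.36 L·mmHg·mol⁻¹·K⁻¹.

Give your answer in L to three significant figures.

n(C2H6) = PV/RT = (13800 × 12.4) / (62.36 × 564.15) = 4.864 mol
n(O2) = PV/RT = (10800 × 17.0) / (62.36 × 228.25) = 12.90 mol
For 4.864 mol C2H6, stoichiometry requires (7/2) × 4.864 = 17.02 mol O2; 12.90 mol is available, so O2 is limiting.
n(CO2) = (4/7) × 12.90 = 7.371 mol
V(CO2) = nRT/P = 7.371 × 62.36 × 921.15 / 11700 = 36.19 L

36.2 L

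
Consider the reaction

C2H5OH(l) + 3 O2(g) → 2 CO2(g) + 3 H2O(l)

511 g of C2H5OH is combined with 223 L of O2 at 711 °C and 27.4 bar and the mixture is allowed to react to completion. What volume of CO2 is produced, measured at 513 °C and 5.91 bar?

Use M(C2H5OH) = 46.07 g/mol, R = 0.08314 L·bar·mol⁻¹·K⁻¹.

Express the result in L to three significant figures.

n(C2H5OH) = 511 / 46.07 = 11.09 mol
n(O2) = PV/RT = (27.4 × 223) / (0.08314 × 984.15) = 74.68 mol
For 11.09 mol C2H5OH, stoichiometry requires (3/1) × 11.09 = 33.27 mol O2; 74.68 mol is available, so C2H5OH is limiting.
n(CO2) = (2/1) × 11.09 = 22.18 mol
V(CO2) = nRT/P = 22.18 × 0.08314 × 786.15 / 5.91 = 245.3 L

245 L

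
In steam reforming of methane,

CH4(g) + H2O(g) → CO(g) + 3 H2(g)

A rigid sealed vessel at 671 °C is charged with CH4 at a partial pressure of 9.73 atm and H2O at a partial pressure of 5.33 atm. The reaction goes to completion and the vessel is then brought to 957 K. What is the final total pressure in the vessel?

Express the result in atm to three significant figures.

26.1 atm

With V and T fixed, P_i ∝ n_i, so the mole ratios apply directly to partial pressures at 671 °C.
P(H2O) required for 9.73 atm of CH4 = (1/1) × 9.73 = 9.730 atm; available 5.33 atm, so H2O is limiting.
P(CH4) remaining = 9.73 − (1/1) × 5.33 = 4.400 atm
P(gaseous products) = (1+3)/1 × 5.33 = 21.32 atm
P_total at 671 °C = 4.400 + 21.32 = 25.72 atm
Scaling to 957 K: P = 25.72 × 957/944.15 = 26.07 atm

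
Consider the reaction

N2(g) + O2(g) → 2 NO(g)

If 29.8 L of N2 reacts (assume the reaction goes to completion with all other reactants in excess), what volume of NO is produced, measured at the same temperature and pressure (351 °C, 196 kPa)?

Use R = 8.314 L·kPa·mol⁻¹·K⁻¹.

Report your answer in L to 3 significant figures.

59.6 L

At constant T and P, gas volumes are in the mole ratio: V(NO) = (2/1) × 29.8 = 59.60 L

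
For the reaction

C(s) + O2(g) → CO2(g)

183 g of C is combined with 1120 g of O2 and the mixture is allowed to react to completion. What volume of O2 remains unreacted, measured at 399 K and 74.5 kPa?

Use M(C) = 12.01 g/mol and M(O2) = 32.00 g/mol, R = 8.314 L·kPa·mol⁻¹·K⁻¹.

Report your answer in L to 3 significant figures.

880 L

n(C) = 183 / 12.01 = 15.24 mol
n(O2) = 1120 / 32.00 = 35.00 mol
For 15.24 mol C, stoichiometry requires (1/1) × 15.24 = 15.24 mol O2; 35.00 mol is available, so C is limiting.
n(O2) consumed = (1/1) × 15.24 = 15.24 mol; remaining = 35.00 − 15.24 = 19.76 mol
V(O2) = nRT/P = 19.76 × 8.314 × 399 / 74.5 = 879.9 L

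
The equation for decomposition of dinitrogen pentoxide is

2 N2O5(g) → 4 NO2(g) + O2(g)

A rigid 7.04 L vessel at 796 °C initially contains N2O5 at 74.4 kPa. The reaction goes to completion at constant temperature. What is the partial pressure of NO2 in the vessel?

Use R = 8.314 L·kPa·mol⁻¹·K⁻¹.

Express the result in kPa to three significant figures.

149 kPa

n(N2O5)₀ = PV/RT = (74.4 × 7.04) / (8.314 × 1069.15) = 0.05892 mol
n(NO2) = (4/2) × 0.05892 = 0.1178 mol
P(NO2) = nRT/V = 0.1178 × 8.314 × 1069.15 / 7.04 = 148.7 kPa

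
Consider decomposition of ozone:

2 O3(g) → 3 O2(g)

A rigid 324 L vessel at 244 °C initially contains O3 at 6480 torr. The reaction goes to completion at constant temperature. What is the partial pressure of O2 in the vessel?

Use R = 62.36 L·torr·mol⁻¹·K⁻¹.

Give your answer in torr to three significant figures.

n(O3)₀ = PV/RT = (6480 × 324) / (62.36 × 517.15) = 65.10 mol
n(O2) = (3/2) × 65.10 = 97.65 mol
P(O2) = nRT/V = 97.65 × 62.36 × 517.15 / 324 = 9720 torr

9720 torr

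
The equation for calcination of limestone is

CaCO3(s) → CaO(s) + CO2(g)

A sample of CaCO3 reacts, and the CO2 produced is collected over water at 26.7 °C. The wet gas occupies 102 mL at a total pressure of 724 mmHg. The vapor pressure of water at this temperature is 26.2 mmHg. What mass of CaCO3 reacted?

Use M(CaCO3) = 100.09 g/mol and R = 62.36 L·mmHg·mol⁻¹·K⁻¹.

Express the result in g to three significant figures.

P(CO2) = 724 − 26.2 = 697.8 mmHg
n(CO2) = PV/RT = (697.8 × 0.1020) / (62.36 × 299.85) = 0.003806 mol
n(CaCO3) = (1/1) × 0.003806 = 0.003806 mol
m(CaCO3) = 0.003806 × 100.09 = 0.3809 g

0.381 g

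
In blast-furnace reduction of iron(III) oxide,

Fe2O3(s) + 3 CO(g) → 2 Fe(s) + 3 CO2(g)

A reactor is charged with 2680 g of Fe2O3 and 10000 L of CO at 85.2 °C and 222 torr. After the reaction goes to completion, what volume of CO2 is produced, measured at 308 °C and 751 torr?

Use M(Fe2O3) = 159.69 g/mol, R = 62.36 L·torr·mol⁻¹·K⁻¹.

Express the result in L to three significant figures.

n(Fe2O3) = 2680 / 159.69 = 16.78 mol
n(CO) = PV/RT = (222 × 10000) / (62.36 × 358.35) = 99.34 mol
For 16.78 mol Fe2O3, stoichiometry requires (3/1) × 16.78 = 50.34 mol CO; 99.34 mol is available, so Fe2O3 is limiting.
n(CO2) = (3/1) × 16.78 = 50.34 mol
V(CO2) = nRT/P = 50.34 × 62.36 × 581.15 / 751 = 2429 L

2430 L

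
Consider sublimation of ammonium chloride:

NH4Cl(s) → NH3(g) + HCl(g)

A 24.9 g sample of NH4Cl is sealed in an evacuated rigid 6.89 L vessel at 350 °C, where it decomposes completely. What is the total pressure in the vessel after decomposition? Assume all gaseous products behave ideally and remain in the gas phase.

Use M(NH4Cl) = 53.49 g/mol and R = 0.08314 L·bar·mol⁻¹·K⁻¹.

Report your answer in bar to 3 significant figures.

7.00 bar

n(NH4Cl) = 24.9 / 53.49 = 0.4655 mol
n(gas produced) = (2/1) × 0.4655 = 0.9310 mol
P = nRT/V = 0.9310 × 0.08314 × 623.15 / 6.89 = 7.001 bar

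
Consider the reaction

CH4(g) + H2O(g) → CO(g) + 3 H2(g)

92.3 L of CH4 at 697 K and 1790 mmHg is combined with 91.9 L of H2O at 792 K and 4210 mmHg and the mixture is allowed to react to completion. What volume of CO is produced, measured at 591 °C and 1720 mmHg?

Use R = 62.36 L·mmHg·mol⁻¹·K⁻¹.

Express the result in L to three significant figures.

119 L

n(CH4) = PV/RT = (1790 × 92.3) / (62.36 × 697) = 3.801 mol
n(H2O) = PV/RT = (4210 × 91.9) / (62.36 × 792) = 7.834 mol
For 3.801 mol CH4, stoichiometry requires (1/1) × 3.801 = 3.801 mol H2O; 7.834 mol is available, so CH4 is limiting.
n(CO) = (1/1) × 3.801 = 3.801 mol
V(CO) = nRT/P = 3.801 × 62.36 × 864.15 / 1720 = 119.1 L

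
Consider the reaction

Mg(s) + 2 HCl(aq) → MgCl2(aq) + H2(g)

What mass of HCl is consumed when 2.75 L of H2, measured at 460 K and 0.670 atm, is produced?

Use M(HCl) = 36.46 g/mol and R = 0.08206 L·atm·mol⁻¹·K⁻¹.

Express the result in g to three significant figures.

3.56 g

n(H2) = PV/RT = (0.670 × 2.75) / (0.08206 × 460) = 0.04881 mol
n(HCl) = (2/1) × 0.04881 = 0.09762 mol
m(HCl) = 0.09762 × 36.46 = 3.559 g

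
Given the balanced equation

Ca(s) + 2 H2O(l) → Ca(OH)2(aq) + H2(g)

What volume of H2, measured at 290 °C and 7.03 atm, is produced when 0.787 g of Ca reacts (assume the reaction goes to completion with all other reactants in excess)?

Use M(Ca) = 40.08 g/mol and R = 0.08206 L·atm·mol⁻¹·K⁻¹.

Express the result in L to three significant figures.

n(Ca) = 0.7870 / 40.08 = 0.01964 mol
n(H2) = (1/1) × 0.01964 = 0.01964 mol
V = nRT/P = 0.01964 × 0.08206 × 563.15 / 7.03 = 0.1291 L

0.129 L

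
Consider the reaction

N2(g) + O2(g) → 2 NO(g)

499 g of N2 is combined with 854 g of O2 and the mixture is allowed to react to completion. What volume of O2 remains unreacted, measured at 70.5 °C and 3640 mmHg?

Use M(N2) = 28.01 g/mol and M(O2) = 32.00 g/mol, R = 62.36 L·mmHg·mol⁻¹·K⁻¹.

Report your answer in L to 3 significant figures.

52.2 L

n(N2) = 499 / 28.01 = 17.82 mol
n(O2) = 854 / 32.00 = 26.69 mol
For 17.82 mol N2, stoichiometry requires (1/1) × 17.82 = 17.82 mol O2; 26.69 mol is available, so N2 is limiting.
n(O2) consumed = (1/1) × 17.82 = 17.82 mol; remaining = 26.69 − 17.82 = 8.870 mol
V(O2) = nRT/P = 8.870 × 62.36 × 343.65 / 3640 = 52.22 L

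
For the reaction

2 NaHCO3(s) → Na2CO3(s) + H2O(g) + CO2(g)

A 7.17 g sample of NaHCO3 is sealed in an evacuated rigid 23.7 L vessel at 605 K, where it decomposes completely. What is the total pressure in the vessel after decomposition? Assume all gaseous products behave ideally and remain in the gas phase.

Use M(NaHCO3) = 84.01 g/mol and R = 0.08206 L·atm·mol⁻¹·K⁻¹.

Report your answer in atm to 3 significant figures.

0.179 atm

n(NaHCO3) = 7.17 / 84.01 = 0.08535 mol
n(gas produced) = (2/2) × 0.08535 = 0.08535 mol
P = nRT/V = 0.08535 × 0.08206 × 605 / 23.7 = 0.1788 atm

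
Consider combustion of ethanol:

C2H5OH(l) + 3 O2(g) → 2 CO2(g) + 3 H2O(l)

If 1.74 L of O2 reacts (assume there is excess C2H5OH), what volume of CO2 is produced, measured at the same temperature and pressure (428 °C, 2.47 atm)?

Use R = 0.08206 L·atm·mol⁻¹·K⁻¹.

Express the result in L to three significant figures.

1.16 L

At constant T and P, gas volumes are in the mole ratio: V(CO2) = (2/3) × 1.74 = 1.160 L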